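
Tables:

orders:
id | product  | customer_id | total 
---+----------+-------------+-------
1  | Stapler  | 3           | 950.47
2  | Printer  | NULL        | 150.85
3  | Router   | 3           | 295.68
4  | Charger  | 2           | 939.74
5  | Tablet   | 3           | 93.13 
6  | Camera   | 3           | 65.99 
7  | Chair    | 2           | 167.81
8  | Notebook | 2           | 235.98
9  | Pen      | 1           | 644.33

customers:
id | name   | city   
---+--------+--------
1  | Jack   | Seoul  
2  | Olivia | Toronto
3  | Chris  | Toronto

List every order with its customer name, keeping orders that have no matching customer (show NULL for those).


LEFT JOIN keeps every row from orders (the left table); where customer_id has no match in customers, the customer columns become NULL. Walk through each order:
  - order 1 (Stapler): customer_id=3 -> matches Chris
  - order 2 (Printer): customer_id=NULL, no match -> kept with NULL
  - order 3 (Router): customer_id=3 -> matches Chris
  - order 4 (Charger): customer_id=2 -> matches Olivia
  - order 5 (Tablet): customer_id=3 -> matches Chris
  - order 6 (Camera): customer_id=3 -> matches Chris
  - order 7 (Chair): customer_id=2 -> matches Olivia
  - order 8 (Notebook): customer_id=2 -> matches Olivia
  - order 9 (Pen): customer_id=1 -> matches Jack
All 9 rows appear; 1 has NULL customer.

SQL:
SELECT a.product, b.name AS customer
FROM orders a
LEFT JOIN customers b ON a.customer_id = b.id

Result:
product  | customer
---------+---------
Stapler  | Chris   
Printer  | NULL    
Router   | Chris   
Charger  | Olivia  
Tablet   | Chris   
Camera   | Chris   
Chair    | Olivia  
Notebook | Olivia  
Pen      | Jack    


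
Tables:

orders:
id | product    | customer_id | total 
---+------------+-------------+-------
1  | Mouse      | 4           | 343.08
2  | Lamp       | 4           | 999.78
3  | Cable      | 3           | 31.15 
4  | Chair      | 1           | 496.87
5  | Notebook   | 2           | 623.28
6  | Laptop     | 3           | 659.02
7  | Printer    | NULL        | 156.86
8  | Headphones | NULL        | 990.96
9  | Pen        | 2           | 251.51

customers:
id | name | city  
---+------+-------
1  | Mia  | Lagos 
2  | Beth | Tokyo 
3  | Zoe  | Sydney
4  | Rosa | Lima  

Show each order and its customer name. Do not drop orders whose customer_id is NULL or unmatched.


LEFT JOIN keeps every row from orders (the left table); where customer_id has no match in customers, the customer columns become NULL. Walk through each order:
  - order 1 (Mouse): customer_id=4 -> matches Rosa
  - order 2 (Lamp): customer_id=4 -> matches Rosa
  - order 3 (Cable): customer_id=3 -> matches Zoe
  - order 4 (Chair): customer_id=1 -> matches Mia
  - order 5 (Notebook): customer_id=2 -> matches Beth
  - order 6 (Laptop): customer_id=3 -> matches Zoe
  - order 7 (Printer): customer_id=NULL, no match -> kept with NULL
  - order 8 (Headphones): customer_id=NULL, no match -> kept with NULL
  - order 9 (Pen): customer_id=2 -> matches Beth
All 9 rows appear; 2 have NULL customer.

SQL:
SELECT a.product, b.name AS customer
FROM orders a
LEFT JOIN customers b ON a.customer_id = b.id

Result:
product    | customer
-----------+---------
Mouse      | Rosa    
Lamp       | Rosa    
Cable      | Zoe     
Chair      | Mia     
Notebook   | Beth    
Laptop     | Zoe     
Printer    | NULL    
Headphones | NULL    
Pen        | Beth    


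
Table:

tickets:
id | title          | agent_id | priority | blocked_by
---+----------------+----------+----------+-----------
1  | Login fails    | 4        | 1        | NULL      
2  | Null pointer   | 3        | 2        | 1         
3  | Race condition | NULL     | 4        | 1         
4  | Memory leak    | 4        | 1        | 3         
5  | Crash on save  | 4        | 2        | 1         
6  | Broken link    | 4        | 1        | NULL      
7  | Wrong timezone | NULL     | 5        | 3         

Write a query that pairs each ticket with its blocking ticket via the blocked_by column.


This is a self-join: tickets is joined to a second copy of itself, matching each row's blocked_by to another row's id. Use LEFT JOIN so rows with blocked_by=NULL are kept.
  - ticket 1 (Login fails): blocked_by=NULL -> NULL
  - ticket 2 (Null pointer): blocked_by=1 -> Login fails
  - ticket 3 (Race condition): blocked_by=1 -> Login fails
  - ticket 4 (Memory leak): blocked_by=3 -> Race condition
  - ticket 5 (Crash on save): blocked_by=1 -> Login fails
  - ticket 6 (Broken link): blocked_by=NULL -> NULL
  - ticket 7 (Wrong timezone): blocked_by=3 -> Race condition

SQL:
SELECT a.title AS item, b.title AS blocked_by
FROM tickets a
LEFT JOIN tickets b ON a.blocked_by = b.id

Result:
item           | blocked_by    
---------------+---------------
Login fails    | NULL          
Null pointer   | Login fails   
Race condition | Login fails   
Memory leak    | Race condition
Crash on save  | Login fails   
Broken link    | NULL          
Wrong timezone | Race condition


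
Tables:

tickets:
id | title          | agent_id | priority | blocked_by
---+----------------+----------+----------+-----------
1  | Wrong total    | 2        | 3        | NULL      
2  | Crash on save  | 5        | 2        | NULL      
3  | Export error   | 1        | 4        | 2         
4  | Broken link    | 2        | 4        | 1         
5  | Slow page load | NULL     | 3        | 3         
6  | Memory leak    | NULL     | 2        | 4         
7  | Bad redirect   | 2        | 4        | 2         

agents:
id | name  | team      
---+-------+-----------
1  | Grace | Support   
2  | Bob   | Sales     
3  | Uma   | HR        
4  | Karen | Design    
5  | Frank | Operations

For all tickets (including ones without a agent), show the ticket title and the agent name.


LEFT JOIN keeps every row from tickets (the left table); where agent_id has no match in agents, the agent columns become NULL. Walk through each ticket:
  - ticket 1 (Wrong total): agent_id=2 -> matches Bob
  - ticket 2 (Crash on save): agent_id=5 -> matches Frank
  - ticket 3 (Export error): agent_id=1 -> matches Grace
  - ticket 4 (Broken link): agent_id=2 -> matches Bob
  - ticket 5 (Slow page load): agent_id=NULL, no match -> kept with NULL
  - ticket 6 (Memory leak): agent_id=NULL, no match -> kept with NULL
  - ticket 7 (Bad redirect): agent_id=2 -> matches Bob
All 7 rows appear; 2 have NULL agent.

SQL:
SELECT a.title, b.name AS agent
FROM tickets a
LEFT JOIN agents b ON a.agent_id = b.id

Result:
title          | agent
---------------+------
Wrong total    | Bob  
Crash on save  | Frank
Export error   | Grace
Broken link    | Bob  
Slow page load | NULL 
Memory leak    | NULL 
Bad redirect   | Bob  


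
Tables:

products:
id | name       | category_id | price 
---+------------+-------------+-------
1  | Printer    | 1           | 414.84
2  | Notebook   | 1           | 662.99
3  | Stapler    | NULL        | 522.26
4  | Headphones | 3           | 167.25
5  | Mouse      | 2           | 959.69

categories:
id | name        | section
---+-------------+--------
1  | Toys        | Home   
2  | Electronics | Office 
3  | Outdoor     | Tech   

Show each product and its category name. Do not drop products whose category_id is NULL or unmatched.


LEFT JOIN keeps every row from products (the left table); where category_id has no match in categories, the category columns become NULL. Walk through each product:
  - product 1 (Printer): category_id=1 -> matches Toys
  - product 2 (Notebook): category_id=1 -> matches Toys
  - product 3 (Stapler): category_id=NULL, no match -> kept with NULL
  - product 4 (Headphones): category_id=3 -> matches Outdoor
  - product 5 (Mouse): category_id=2 -> matches Electronics
All 5 rows appear; 1 has NULL category.

SQL:
SELECT a.name, b.name AS category
FROM products a
LEFT JOIN categories b ON a.category_id = b.id

Result:
name       | category   
-----------+------------
Printer    | Toys       
Notebook   | Toys       
Stapler    | NULL       
Headphones | Outdoor    
Mouse      | Electronics


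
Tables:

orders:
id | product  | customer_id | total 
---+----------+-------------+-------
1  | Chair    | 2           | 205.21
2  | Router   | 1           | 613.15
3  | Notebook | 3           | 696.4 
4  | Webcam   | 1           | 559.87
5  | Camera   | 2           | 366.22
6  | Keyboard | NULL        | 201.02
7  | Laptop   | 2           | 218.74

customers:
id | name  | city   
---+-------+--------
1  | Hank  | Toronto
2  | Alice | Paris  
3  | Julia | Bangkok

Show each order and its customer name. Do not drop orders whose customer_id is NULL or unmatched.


LEFT JOIN keeps every row from orders (the left table); where customer_id has no match in customers, the customer columns become NULL. Walk through each order:
  - order 1 (Chair): customer_id=2 -> matches Alice
  - order 2 (Router): customer_id=1 -> matches Hank
  - order 3 (Notebook): customer_id=3 -> matches Julia
  - order 4 (Webcam): customer_id=1 -> matches Hank
  - order 5 (Camera): customer_id=2 -> matches Alice
  - order 6 (Keyboard): customer_id=NULL, no match -> kept with NULL
  - order 7 (Laptop): customer_id=2 -> matches Alice
All 7 rows appear; 1 has NULL customer.

SQL:
SELECT a.product, b.name AS customer
FROM orders a
LEFT JOIN customers b ON a.customer_id = b.id

Result:
product  | customer
---------+---------
Chair    | Alice   
Router   | Hank    
Notebook | Julia   
Webcam   | Hank    
Camera   | Alice   
Keyboard | NULL    
Laptop   | Alice   


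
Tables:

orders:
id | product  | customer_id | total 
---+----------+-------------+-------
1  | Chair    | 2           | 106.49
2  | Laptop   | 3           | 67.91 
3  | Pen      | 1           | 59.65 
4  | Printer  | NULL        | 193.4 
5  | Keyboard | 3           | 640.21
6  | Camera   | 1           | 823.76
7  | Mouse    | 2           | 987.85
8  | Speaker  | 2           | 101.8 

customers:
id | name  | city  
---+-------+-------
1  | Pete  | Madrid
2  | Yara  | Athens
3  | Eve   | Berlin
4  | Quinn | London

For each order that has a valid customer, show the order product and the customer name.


INNER JOIN keeps only orders rows whose customer_id matches an id in customers. Walk through each order:
  - order 1 (Chair): customer_id=2 -> matches Yara
  - order 2 (Laptop): customer_id=3 -> matches Eve
  - order 3 (Pen): customer_id=1 -> matches Pete
  - order 4 (Printer): customer_id=NULL, no match -> dropped
  - order 5 (Keyboard): customer_id=3 -> matches Eve
  - order 6 (Camera): customer_id=1 -> matches Pete
  - order 7 (Mouse): customer_id=2 -> matches Yara
  - order 8 (Speaker): customer_id=2 -> matches Yara
So 1 of 8 rows is dropped.

SQL:
SELECT a.product, b.name AS customer
FROM orders a
INNER JOIN customers b ON a.customer_id = b.id

Result:
product  | customer
---------+---------
Chair    | Yara    
Laptop   | Eve     
Pen      | Pete    
Keyboard | Eve     
Camera   | Pete    
Mouse    | Yara    
Speaker  | Yara    


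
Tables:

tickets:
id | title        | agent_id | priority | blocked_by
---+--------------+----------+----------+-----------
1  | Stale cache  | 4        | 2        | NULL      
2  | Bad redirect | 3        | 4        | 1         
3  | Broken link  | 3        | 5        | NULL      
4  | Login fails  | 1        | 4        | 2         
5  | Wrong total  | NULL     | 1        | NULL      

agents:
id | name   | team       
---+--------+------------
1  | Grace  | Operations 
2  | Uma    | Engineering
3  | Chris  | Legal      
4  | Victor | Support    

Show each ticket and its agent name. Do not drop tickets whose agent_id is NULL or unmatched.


LEFT JOIN keeps every row from tickets (the left table); where agent_id has no match in agents, the agent columns become NULL. Walk through each ticket:
  - ticket 1 (Stale cache): agent_id=4 -> matches Victor
  - ticket 2 (Bad redirect): agent_id=3 -> matches Chris
  - ticket 3 (Broken link): agent_id=3 -> matches Chris
  - ticket 4 (Login fails): agent_id=1 -> matches Grace
  - ticket 5 (Wrong total): agent_id=NULL, no match -> kept with NULL
All 5 rows appear; 1 has NULL agent.

SQL:
SELECT a.title, b.name AS agent
FROM tickets a
LEFT JOIN agents b ON a.agent_id = b.id

Result:
title        | agent 
-------------+-------
Stale cache  | Victor
Bad redirect | Chris 
Broken link  | Chris 
Login fails  | Grace 
Wrong total  | NULL  


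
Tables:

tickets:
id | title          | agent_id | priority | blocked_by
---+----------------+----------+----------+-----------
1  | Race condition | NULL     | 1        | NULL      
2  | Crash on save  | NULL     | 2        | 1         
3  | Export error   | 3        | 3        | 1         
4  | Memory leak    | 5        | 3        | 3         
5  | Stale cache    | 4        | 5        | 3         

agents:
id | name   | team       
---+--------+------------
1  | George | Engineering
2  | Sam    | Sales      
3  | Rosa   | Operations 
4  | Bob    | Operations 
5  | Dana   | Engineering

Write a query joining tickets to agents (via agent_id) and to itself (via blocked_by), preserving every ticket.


Two LEFT JOINs from the same base table tickets: one to agents via agent_id, one to tickets itself via blocked_by. Both are LEFT so every ticket is preserved.
Match against agents:
  - ticket 1 (Race condition): agent_id=NULL, no match -> kept with NULL
  - ticket 2 (Crash on save): agent_id=NULL, no match -> kept with NULL
  - ticket 3 (Export error): agent_id=3 -> matches Rosa
  - ticket 4 (Memory leak): agent_id=5 -> matches Dana
  - ticket 5 (Stale cache): agent_id=4 -> matches Bob
Match against tickets (self):
  - ticket 1 (Race condition): blocked_by=NULL -> NULL
  - ticket 2 (Crash on save): blocked_by=1 -> Race condition
  - ticket 3 (Export error): blocked_by=1 -> Race condition
  - ticket 4 (Memory leak): blocked_by=3 -> Export error
  - ticket 5 (Stale cache): blocked_by=3 -> Export error

SQL:
SELECT a.title, b.name AS agent, c.title AS blocked_by
FROM tickets a
LEFT JOIN agents b ON a.agent_id = b.id
LEFT JOIN tickets c ON a.blocked_by = c.id

Result:
title          | agent | blocked_by    
---------------+-------+---------------
Race condition | NULL  | NULL          
Crash on save  | NULL  | Race condition
Export error   | Rosa  | Race condition
Memory leak    | Dana  | Export error  
Stale cache    | Bob   | Export error  


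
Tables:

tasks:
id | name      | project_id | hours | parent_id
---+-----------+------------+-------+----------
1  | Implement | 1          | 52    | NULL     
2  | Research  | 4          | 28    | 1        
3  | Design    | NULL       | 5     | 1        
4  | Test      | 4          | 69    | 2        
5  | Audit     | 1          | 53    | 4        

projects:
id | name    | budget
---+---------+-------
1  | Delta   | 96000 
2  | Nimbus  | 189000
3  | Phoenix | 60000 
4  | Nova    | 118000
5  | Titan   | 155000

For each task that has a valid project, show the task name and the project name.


INNER JOIN keeps only tasks rows whose project_id matches an id in projects. Walk through each task:
  - task 1 (Implement): project_id=1 -> matches Delta
  - task 2 (Research): project_id=4 -> matches Nova
  - task 3 (Design): project_id=NULL, no match -> dropped
  - task 4 (Test): project_id=4 -> matches Nova
  - task 5 (Audit): project_id=1 -> matches Delta
So 1 of 5 rows is dropped.

SQL:
SELECT a.name, b.name AS project
FROM tasks a
INNER JOIN projects b ON a.project_id = b.id

Result:
name      | project
----------+--------
Implement | Delta  
Research  | Nova   
Test      | Nova   
Audit     | Delta  


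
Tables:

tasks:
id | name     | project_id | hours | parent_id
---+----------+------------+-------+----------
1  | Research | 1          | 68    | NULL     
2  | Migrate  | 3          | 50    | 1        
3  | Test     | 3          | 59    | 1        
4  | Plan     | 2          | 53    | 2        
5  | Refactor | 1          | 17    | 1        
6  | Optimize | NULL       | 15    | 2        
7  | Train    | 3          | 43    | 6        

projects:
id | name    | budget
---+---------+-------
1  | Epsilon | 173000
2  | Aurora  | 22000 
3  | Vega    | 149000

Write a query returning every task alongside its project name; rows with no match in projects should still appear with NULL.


LEFT JOIN keeps every row from tasks (the left table); where project_id has no match in projects, the project columns become NULL. Walk through each task:
  - task 1 (Research): project_id=1 -> matches Epsilon
  - task 2 (Migrate): project_id=3 -> matches Vega
  - task 3 (Test): project_id=3 -> matches Vega
  - task 4 (Plan): project_id=2 -> matches Aurora
  - task 5 (Refactor): project_id=1 -> matches Epsilon
  - task 6 (Optimize): project_id=NULL, no match -> kept with NULL
  - task 7 (Train): project_id=3 -> matches Vega
All 7 rows appear; 1 has NULL project.

SQL:
SELECT a.name, b.name AS project
FROM tasks a
LEFT JOIN projects b ON a.project_id = b.id

Result:
name     | project
---------+--------
Research | Epsilon
Migrate  | Vega   
Test     | Vega   
Plan     | Aurora 
Refactor | Epsilon
Optimize | NULL   
Train    | Vega   


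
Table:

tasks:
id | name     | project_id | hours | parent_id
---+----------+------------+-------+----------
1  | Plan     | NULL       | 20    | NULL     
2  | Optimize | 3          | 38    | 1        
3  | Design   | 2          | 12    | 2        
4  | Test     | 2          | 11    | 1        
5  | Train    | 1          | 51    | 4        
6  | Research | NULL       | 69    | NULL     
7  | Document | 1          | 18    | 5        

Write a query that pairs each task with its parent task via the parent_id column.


This is a self-join: tasks is joined to a second copy of itself, matching each row's parent_id to another row's id. Use LEFT JOIN so rows with parent_id=NULL are kept.
  - task 1 (Plan): parent_id=NULL -> NULL
  - task 2 (Optimize): parent_id=1 -> Plan
  - task 3 (Design): parent_id=2 -> Optimize
  - task 4 (Test): parent_id=1 -> Plan
  - task 5 (Train): parent_id=4 -> Test
  - task 6 (Research): parent_id=NULL -> NULL
  - task 7 (Document): parent_id=5 -> Train

SQL:
SELECT a.name AS item, b.name AS parent
FROM tasks a
LEFT JOIN tasks b ON a.parent_id = b.id

Result:
item     | parent  
---------+---------
Plan     | NULL    
Optimize | Plan    
Design   | Optimize
Test     | Plan    
Train    | Test    
Research | NULL    
Document | Train   


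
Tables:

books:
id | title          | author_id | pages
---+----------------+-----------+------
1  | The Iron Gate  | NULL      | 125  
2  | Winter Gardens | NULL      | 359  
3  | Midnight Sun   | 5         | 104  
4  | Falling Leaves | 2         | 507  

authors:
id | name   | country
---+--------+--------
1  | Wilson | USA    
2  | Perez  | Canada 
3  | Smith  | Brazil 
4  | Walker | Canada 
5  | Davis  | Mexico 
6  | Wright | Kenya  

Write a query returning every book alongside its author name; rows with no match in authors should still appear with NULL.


LEFT JOIN keeps every row from books (the left table); where author_id has no match in authors, the author columns become NULL. Walk through each book:
  - book 1 (The Iron Gate): author_id=NULL, no match -> kept with NULL
  - book 2 (Winter Gardens): author_id=NULL, no match -> kept with NULL
  - book 3 (Midnight Sun): author_id=5 -> matches Davis
  - book 4 (Falling Leaves): author_id=2 -> matches Perez
All 4 rows appear; 2 have NULL author.

SQL:
SELECT a.title, b.name AS author
FROM books a
LEFT JOIN authors b ON a.author_id = b.id

Result:
title          | author
---------------+-------
The Iron Gate  | NULL  
Winter Gardens | NULL  
Midnight Sun   | Davis 
Falling Leaves | Perez 


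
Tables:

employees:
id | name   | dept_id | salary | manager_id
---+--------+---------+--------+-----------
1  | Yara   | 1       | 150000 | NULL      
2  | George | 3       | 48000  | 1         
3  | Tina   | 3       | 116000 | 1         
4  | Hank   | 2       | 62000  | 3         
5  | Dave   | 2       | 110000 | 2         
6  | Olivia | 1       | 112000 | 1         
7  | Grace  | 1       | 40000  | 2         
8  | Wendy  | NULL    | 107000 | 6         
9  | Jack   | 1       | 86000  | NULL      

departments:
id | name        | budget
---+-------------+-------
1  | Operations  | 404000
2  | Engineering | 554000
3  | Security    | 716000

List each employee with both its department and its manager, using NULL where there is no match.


Two LEFT JOINs from the same base table employees: one to departments via dept_id, one to employees itself via manager_id. Both are LEFT so every employee is preserved.
Match against departments:
  - employee 1 (Yara): dept_id=1 -> matches Operations
  - employee 2 (George): dept_id=3 -> matches Security
  - employee 3 (Tina): dept_id=3 -> matches Security
  - employee 4 (Hank): dept_id=2 -> matches Engineering
  - employee 5 (Dave): dept_id=2 -> matches Engineering
  - employee 6 (Olivia): dept_id=1 -> matches Operations
  - employee 7 (Grace): dept_id=1 -> matches Operations
  - employee 8 (Wendy): dept_id=NULL, no match -> kept with NULL
  - employee 9 (Jack): dept_id=1 -> matches Operations
Match against employees (self):
  - employee 1 (Yara): manager_id=NULL -> NULL
  - employee 2 (George): manager_id=1 -> Yara
  - employee 3 (Tina): manager_id=1 -> Yara
  - employee 4 (Hank): manager_id=3 -> Tina
  - employee 5 (Dave): manager_id=2 -> George
  - employee 6 (Olivia): manager_id=1 -> Yara
  - employee 7 (Grace): manager_id=2 -> George
  - employee 8 (Wendy): manager_id=6 -> Olivia
  - employee 9 (Jack): manager_id=NULL -> NULL

SQL:
SELECT a.name, b.name AS department, c.name AS manager
FROM employees a
LEFT JOIN departments b ON a.dept_id = b.id
LEFT JOIN employees c ON a.manager_id = c.id

Result:
name   | department  | manager
-------+-------------+--------
Yara   | Operations  | NULL   
George | Security    | Yara   
Tina   | Security    | Yara   
Hank   | Engineering | Tina   
Dave   | Engineering | George 
Olivia | Operations  | Yara   
Grace  | Operations  | George 
Wendy  | NULL        | Olivia 
Jack   | Operations  | NULL   


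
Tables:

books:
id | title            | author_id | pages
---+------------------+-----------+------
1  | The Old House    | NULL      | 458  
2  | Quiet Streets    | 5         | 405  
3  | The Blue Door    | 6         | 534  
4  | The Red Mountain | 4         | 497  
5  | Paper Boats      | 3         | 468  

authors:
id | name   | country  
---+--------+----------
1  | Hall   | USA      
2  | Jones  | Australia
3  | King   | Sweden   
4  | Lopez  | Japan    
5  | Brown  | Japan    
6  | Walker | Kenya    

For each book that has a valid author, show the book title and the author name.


INNER JOIN keeps only books rows whose author_id matches an id in authors. Walk through each book:
  - book 1 (The Old House): author_id=NULL, no match -> dropped
  - book 2 (Quiet Streets): author_id=5 -> matches Brown
  - book 3 (The Blue Door): author_id=6 -> matches Walker
  - book 4 (The Red Mountain): author_id=4 -> matches Lopez
  - book 5 (Paper Boats): author_id=3 -> matches King
So 1 of 5 rows is dropped.

SQL:
SELECT a.title, b.name AS author
FROM books a
INNER JOIN authors b ON a.author_id = b.id

Result:
title            | author
-----------------+-------
Quiet Streets    | Brown 
The Blue Door    | Walker
The Red Mountain | Lopez 
Paper Boats      | King  


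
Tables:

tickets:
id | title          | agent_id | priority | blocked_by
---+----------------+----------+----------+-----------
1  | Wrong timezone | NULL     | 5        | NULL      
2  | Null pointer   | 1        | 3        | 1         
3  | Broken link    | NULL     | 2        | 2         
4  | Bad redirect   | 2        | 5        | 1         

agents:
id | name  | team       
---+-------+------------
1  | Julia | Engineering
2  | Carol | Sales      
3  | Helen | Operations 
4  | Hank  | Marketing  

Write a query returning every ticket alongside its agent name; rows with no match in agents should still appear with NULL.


LEFT JOIN keeps every row from tickets (the left table); where agent_id has no match in agents, the agent columns become NULL. Walk through each ticket:
  - ticket 1 (Wrong timezone): agent_id=NULL, no match -> kept with NULL
  - ticket 2 (Null pointer): agent_id=1 -> matches Julia
  - ticket 3 (Broken link): agent_id=NULL, no match -> kept with NULL
  - ticket 4 (Bad redirect): agent_id=2 -> matches Carol
All 4 rows appear; 2 have NULL agent.

SQL:
SELECT a.title, b.name AS agent
FROM tickets a
LEFT JOIN agents b ON a.agent_id = b.id

Result:
title          | agent
---------------+------
Wrong timezone | NULL 
Null pointer   | Julia
Broken link    | NULL 
Bad redirect   | Carol


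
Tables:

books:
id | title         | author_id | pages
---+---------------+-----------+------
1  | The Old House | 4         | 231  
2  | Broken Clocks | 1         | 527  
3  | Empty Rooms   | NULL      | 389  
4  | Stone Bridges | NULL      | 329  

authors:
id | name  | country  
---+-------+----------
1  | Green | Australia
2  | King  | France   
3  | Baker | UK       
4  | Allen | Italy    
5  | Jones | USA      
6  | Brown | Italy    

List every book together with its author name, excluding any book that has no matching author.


INNER JOIN keeps only books rows whose author_id matches an id in authors. Walk through each book:
  - book 1 (The Old House): author_id=4 -> matches Allen
  - book 2 (Broken Clocks): author_id=1 -> matches Green
  - book 3 (Empty Rooms): author_id=NULL, no match -> dropped
  - book 4 (Stone Bridges): author_id=NULL, no match -> dropped
So 2 of 4 rows are dropped.

SQL:
SELECT a.title, b.name AS author
FROM books a
INNER JOIN authors b ON a.author_id = b.id

Result:
title         | author
--------------+-------
The Old House | Allen 
Broken Clocks | Green 


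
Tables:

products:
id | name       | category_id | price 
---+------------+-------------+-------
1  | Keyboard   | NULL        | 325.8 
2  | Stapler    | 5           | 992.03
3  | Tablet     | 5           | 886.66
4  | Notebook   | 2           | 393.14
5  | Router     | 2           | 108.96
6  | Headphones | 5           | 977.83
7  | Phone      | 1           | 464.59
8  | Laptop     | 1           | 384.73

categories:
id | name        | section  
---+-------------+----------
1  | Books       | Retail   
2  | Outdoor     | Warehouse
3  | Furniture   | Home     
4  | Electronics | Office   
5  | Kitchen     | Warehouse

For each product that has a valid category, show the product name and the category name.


INNER JOIN keeps only products rows whose category_id matches an id in categories. Walk through each product:
  - product 1 (Keyboard): category_id=NULL, no match -> dropped
  - product 2 (Stapler): category_id=5 -> matches Kitchen
  - product 3 (Tablet): category_id=5 -> matches Kitchen
  - product 4 (Notebook): category_id=2 -> matches Outdoor
  - product 5 (Router): category_id=2 -> matches Outdoor
  - product 6 (Headphones): category_id=5 -> matches Kitchen
  - product 7 (Phone): category_id=1 -> matches Books
  - product 8 (Laptop): category_id=1 -> matches Books
So 1 of 8 rows is dropped.

SQL:
SELECT a.name, b.name AS category
FROM products a
INNER JOIN categories b ON a.category_id = b.id

Result:
name       | category
-----------+---------
Stapler    | Kitchen 
Tablet     | Kitchen 
Notebook   | Outdoor 
Router     | Outdoor 
Headphones | Kitchen 
Phone      | Books   
Laptop     | Books   


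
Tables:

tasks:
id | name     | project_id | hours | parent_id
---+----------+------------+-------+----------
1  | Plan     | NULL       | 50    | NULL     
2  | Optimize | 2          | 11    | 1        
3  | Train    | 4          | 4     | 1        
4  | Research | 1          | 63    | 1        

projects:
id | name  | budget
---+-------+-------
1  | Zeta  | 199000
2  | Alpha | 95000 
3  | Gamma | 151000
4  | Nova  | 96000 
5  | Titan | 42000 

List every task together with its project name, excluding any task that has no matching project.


INNER JOIN keeps only tasks rows whose project_id matches an id in projects. Walk through each task:
  - task 1 (Plan): project_id=NULL, no match -> dropped
  - task 2 (Optimize): project_id=2 -> matches Alpha
  - task 3 (Train): project_id=4 -> matches Nova
  - task 4 (Research): project_id=1 -> matches Zeta
So 1 of 4 rows is dropped.

SQL:
SELECT a.name, b.name AS project
FROM tasks a
INNER JOIN projects b ON a.project_id = b.id

Result:
name     | project
---------+--------
Optimize | Alpha  
Train    | Nova   
Research | Zeta   


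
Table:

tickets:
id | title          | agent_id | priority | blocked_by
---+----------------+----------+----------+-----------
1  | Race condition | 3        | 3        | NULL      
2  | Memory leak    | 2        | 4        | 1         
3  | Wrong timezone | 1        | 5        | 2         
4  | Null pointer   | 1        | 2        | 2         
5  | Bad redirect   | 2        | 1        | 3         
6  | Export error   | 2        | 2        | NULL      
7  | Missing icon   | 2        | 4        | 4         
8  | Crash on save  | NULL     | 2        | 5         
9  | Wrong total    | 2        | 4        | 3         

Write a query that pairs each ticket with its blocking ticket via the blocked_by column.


This is a self-join: tickets is joined to a second copy of itself, matching each row's blocked_by to another row's id. Use LEFT JOIN so rows with blocked_by=NULL are kept.
  - ticket 1 (Race condition): blocked_by=NULL -> NULL
  - ticket 2 (Memory leak): blocked_by=1 -> Race condition
  - ticket 3 (Wrong timezone): blocked_by=2 -> Memory leak
  - ticket 4 (Null pointer): blocked_by=2 -> Memory leak
  - ticket 5 (Bad redirect): blocked_by=3 -> Wrong timezone
  - ticket 6 (Export error): blocked_by=NULL -> NULL
  - ticket 7 (Missing icon): blocked_by=4 -> Null pointer
  - ticket 8 (Crash on save): blocked_by=5 -> Bad redirect
  - ticket 9 (Wrong total): blocked_by=3 -> Wrong timezone

SQL:
SELECT a.title AS item, b.title AS blocked_by
FROM tickets a
LEFT JOIN tickets b ON a.blocked_by = b.id

Result:
item           | blocked_by    
---------------+---------------
Race condition | NULL          
Memory leak    | Race condition
Wrong timezone | Memory leak   
Null pointer   | Memory leak   
Bad redirect   | Wrong timezone
Export error   | NULL          
Missing icon   | Null pointer  
Crash on save  | Bad redirect  
Wrong total    | Wrong timezone


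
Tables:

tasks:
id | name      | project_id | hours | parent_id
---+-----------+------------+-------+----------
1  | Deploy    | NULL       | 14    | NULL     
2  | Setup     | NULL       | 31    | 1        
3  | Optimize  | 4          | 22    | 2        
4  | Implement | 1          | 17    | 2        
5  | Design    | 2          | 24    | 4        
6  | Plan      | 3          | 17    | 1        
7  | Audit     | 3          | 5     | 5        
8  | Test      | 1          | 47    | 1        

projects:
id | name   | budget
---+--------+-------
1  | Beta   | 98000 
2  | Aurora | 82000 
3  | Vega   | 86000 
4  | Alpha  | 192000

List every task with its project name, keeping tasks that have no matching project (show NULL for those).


LEFT JOIN keeps every row from tasks (the left table); where project_id has no match in projects, the project columns become NULL. Walk through each task:
  - task 1 (Deploy): project_id=NULL, no match -> kept with NULL
  - task 2 (Setup): project_id=NULL, no match -> kept with NULL
  - task 3 (Optimize): project_id=4 -> matches Alpha
  - task 4 (Implement): project_id=1 -> matches Beta
  - task 5 (Design): project_id=2 -> matches Aurora
  - task 6 (Plan): project_id=3 -> matches Vega
  - task 7 (Audit): project_id=3 -> matches Vega
  - task 8 (Test): project_id=1 -> matches Beta
All 8 rows appear; 2 have NULL project.

SQL:
SELECT a.name, b.name AS project
FROM tasks a
LEFT JOIN projects b ON a.project_id = b.id

Result:
name      | project
----------+--------
Deploy    | NULL   
Setup     | NULL   
Optimize  | Alpha  
Implement | Beta   
Design    | Aurora 
Plan      | Vega   
Audit     | Vega   
Test      | Beta   


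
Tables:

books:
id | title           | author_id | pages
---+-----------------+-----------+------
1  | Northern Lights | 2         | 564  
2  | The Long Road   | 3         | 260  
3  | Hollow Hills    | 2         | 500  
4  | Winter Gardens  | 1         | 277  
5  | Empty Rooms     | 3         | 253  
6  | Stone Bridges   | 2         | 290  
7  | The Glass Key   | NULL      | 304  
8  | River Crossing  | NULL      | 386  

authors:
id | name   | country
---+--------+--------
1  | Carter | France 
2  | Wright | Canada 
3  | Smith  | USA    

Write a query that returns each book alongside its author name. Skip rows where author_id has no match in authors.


INNER JOIN keeps only books rows whose author_id matches an id in authors. Walk through each book:
  - book 1 (Northern Lights): author_id=2 -> matches Wright
  - book 2 (The Long Road): author_id=3 -> matches Smith
  - book 3 (Hollow Hills): author_id=2 -> matches Wright
  - book 4 (Winter Gardens): author_id=1 -> matches Carter
  - book 5 (Empty Rooms): author_id=3 -> matches Smith
  - book 6 (Stone Bridges): author_id=2 -> matches Wright
  - book 7 (The Glass Key): author_id=NULL, no match -> dropped
  - book 8 (River Crossing): author_id=NULL, no match -> dropped
So 2 of 8 rows are dropped.

SQL:
SELECT a.title, b.name AS author
FROM books a
INNER JOIN authors b ON a.author_id = b.id

Result:
title           | author
----------------+-------
Northern Lights | Wright
The Long Road   | Smith 
Hollow Hills    | Wright
Winter Gardens  | Carter
Empty Rooms     | Smith 
Stone Bridges   | Wright


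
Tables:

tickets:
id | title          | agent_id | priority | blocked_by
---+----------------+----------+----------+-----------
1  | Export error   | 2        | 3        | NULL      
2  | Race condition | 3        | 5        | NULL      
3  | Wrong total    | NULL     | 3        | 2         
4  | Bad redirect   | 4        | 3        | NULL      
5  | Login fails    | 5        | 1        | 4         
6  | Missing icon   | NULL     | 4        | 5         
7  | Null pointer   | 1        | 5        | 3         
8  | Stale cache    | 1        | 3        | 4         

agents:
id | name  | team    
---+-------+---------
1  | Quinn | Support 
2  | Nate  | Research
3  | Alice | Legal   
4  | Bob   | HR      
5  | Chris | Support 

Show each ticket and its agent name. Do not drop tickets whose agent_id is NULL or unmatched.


LEFT JOIN keeps every row from tickets (the left table); where agent_id has no match in agents, the agent columns become NULL. Walk through each ticket:
  - ticket 1 (Export error): agent_id=2 -> matches Nate
  - ticket 2 (Race condition): agent_id=3 -> matches Alice
  - ticket 3 (Wrong total): agent_id=NULL, no match -> kept with NULL
  - ticket 4 (Bad redirect): agent_id=4 -> matches Bob
  - ticket 5 (Login fails): agent_id=5 -> matches Chris
  - ticket 6 (Missing icon): agent_id=NULL, no match -> kept with NULL
  - ticket 7 (Null pointer): agent_id=1 -> matches Quinn
  - ticket 8 (Stale cache): agent_id=1 -> matches Quinn
All 8 rows appear; 2 have NULL agent.

SQL:
SELECT a.title, b.name AS agent
FROM tickets a
LEFT JOIN agents b ON a.agent_id = b.id

Result:
title          | agent
---------------+------
Export error   | Nate 
Race condition | Alice
Wrong total    | NULL 
Bad redirect   | Bob  
Login fails    | Chris
Missing icon   | NULL 
Null pointer   | Quinn
Stale cache    | Quinn


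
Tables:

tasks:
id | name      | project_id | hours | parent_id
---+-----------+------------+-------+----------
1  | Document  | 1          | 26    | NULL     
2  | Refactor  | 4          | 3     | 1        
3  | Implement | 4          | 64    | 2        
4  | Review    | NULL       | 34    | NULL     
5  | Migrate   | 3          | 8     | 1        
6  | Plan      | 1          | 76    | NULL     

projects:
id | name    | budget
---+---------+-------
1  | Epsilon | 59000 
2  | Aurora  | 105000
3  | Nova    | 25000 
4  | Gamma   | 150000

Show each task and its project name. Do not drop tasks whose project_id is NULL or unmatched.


LEFT JOIN keeps every row from tasks (the left table); where project_id has no match in projects, the project columns become NULL. Walk through each task:
  - task 1 (Document): project_id=1 -> matches Epsilon
  - task 2 (Refactor): project_id=4 -> matches Gamma
  - task 3 (Implement): project_id=4 -> matches Gamma
  - task 4 (Review): project_id=NULL, no match -> kept with NULL
  - task 5 (Migrate): project_id=3 -> matches Nova
  - task 6 (Plan): project_id=1 -> matches Epsilon
All 6 rows appear; 1 has NULL project.

SQL:
SELECT a.name, b.name AS project
FROM tasks a
LEFT JOIN projects b ON a.project_id = b.id

Result:
name      | project
----------+--------
Document  | Epsilon
Refactor  | Gamma  
Implement | Gamma  
Review    | NULL   
Migrate   | Nova   
Plan      | Epsilon


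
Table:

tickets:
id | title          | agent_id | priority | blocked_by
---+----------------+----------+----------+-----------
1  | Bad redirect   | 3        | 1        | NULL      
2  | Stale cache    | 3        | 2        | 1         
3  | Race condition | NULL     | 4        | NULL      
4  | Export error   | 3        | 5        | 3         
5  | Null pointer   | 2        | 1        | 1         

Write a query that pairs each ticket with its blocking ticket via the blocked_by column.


This is a self-join: tickets is joined to a second copy of itself, matching each row's blocked_by to another row's id. Use LEFT JOIN so rows with blocked_by=NULL are kept.
  - ticket 1 (Bad redirect): blocked_by=NULL -> NULL
  - ticket 2 (Stale cache): blocked_by=1 -> Bad redirect
  - ticket 3 (Race condition): blocked_by=NULL -> NULL
  - ticket 4 (Export error): blocked_by=3 -> Race condition
  - ticket 5 (Null pointer): blocked_by=1 -> Bad redirect

SQL:
SELECT a.title AS item, b.title AS blocked_by
FROM tickets a
LEFT JOIN tickets b ON a.blocked_by = b.id

Result:
item           | blocked_by    
---------------+---------------
Bad redirect   | NULL          
Stale cache    | Bad redirect  
Race condition | NULL          
Export error   | Race condition
Null pointer   | Bad redirect  


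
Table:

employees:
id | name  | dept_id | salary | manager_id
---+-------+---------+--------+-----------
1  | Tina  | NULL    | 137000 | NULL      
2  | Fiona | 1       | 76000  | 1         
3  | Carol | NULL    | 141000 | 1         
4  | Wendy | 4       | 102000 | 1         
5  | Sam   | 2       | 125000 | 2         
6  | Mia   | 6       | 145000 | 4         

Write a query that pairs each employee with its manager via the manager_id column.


This is a self-join: employees is joined to a second copy of itself, matching each row's manager_id to another row's id. Use LEFT JOIN so rows with manager_id=NULL are kept.
  - employee 1 (Tina): manager_id=NULL -> NULL
  - employee 2 (Fiona): manager_id=1 -> Tina
  - employee 3 (Carol): manager_id=1 -> Tina
  - employee 4 (Wendy): manager_id=1 -> Tina
  - employee 5 (Sam): manager_id=2 -> Fiona
  - employee 6 (Mia): manager_id=4 -> Wendy

SQL:
SELECT a.name AS item, b.name AS manager
FROM employees a
LEFT JOIN employees b ON a.manager_id = b.id

Result:
item  | manager
------+--------
Tina  | NULL   
Fiona | Tina   
Carol | Tina   
Wendy | Tina   
Sam   | Fiona  
Mia   | Wendy  


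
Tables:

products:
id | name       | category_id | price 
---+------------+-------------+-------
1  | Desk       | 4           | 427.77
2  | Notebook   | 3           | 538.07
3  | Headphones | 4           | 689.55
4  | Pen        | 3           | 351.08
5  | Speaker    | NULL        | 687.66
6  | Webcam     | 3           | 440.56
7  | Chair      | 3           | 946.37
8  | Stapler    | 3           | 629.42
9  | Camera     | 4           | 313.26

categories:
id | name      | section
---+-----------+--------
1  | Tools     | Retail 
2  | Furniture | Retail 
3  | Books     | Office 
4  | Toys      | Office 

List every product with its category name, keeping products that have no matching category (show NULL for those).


LEFT JOIN keeps every row from products (the left table); where category_id has no match in categories, the category columns become NULL. Walk through each product:
  - product 1 (Desk): category_id=4 -> matches Toys
  - product 2 (Notebook): category_id=3 -> matches Books
  - product 3 (Headphones): category_id=4 -> matches Toys
  - product 4 (Pen): category_id=3 -> matches Books
  - product 5 (Speaker): category_id=NULL, no match -> kept with NULL
  - product 6 (Webcam): category_id=3 -> matches Books
  - product 7 (Chair): category_id=3 -> matches Books
  - product 8 (Stapler): category_id=3 -> matches Books
  - product 9 (Camera): category_id=4 -> matches Toys
All 9 rows appear; 1 has NULL category.

SQL:
SELECT a.name, b.name AS category
FROM products a
LEFT JOIN categories b ON a.category_id = b.id

Result:
name       | category
-----------+---------
Desk       | Toys    
Notebook   | Books   
Headphones | Toys    
Pen        | Books   
Speaker    | NULL    
Webcam     | Books   
Chair      | Books   
Stapler    | Books   
Camera     | Toys    
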